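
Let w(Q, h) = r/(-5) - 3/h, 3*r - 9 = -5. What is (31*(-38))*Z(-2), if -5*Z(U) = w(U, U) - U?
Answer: 57133/75 ≈ 761.77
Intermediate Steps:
r = 4/3 (r = 3 + (⅓)*(-5) = 3 - 5/3 = 4/3 ≈ 1.3333)
w(Q, h) = -4/15 - 3/h (w(Q, h) = (4/3)/(-5) - 3/h = (4/3)*(-⅕) - 3/h = -4/15 - 3/h)
Z(U) = 4/75 + U/5 + 3/(5*U) (Z(U) = -((-4/15 - 3/U) - U)/5 = -(-4/15 - U - 3/U)/5 = 4/75 + U/5 + 3/(5*U))
(31*(-38))*Z(-2) = (31*(-38))*((1/75)*(45 - 2*(4 + 15*(-2)))/(-2)) = -1178*(-1)*(45 - 2*(4 - 30))/(75*2) = -1178*(-1)*(45 - 2*(-26))/(75*2) = -1178*(-1)*(45 + 52)/(75*2) = -1178*(-1)*97/(75*2) = -1178*(-97/150) = 57133/75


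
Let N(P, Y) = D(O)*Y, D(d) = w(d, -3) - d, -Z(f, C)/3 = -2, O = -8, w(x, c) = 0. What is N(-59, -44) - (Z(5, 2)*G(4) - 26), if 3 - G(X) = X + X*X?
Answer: -224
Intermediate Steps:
Z(f, C) = 6 (Z(f, C) = -3*(-2) = 6)
D(d) = -d (D(d) = 0 - d = -d)
N(P, Y) = 8*Y (N(P, Y) = (-1*(-8))*Y = 8*Y)
G(X) = 3 - X - X² (G(X) = 3 - (X + X*X) = 3 - (X + X²) = 3 + (-X - X²) = 3 - X - X²)
N(-59, -44) - (Z(5, 2)*G(4) - 26) = 8*(-44) - (6*(3 - 1*4 - 1*4²) - 26) = -352 - (6*(3 - 4 - 1*16) - 26) = -352 - (6*(3 - 4 - 16) - 26) = -352 - (6*(-17) - 26) = -352 - (-102 - 26) = -352 - 1*(-128) = -352 + 128 = -224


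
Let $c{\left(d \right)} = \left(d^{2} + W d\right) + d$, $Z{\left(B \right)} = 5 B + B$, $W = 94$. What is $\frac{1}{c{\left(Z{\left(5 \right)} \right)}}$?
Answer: $\frac{1}{3750} \approx 0.00026667$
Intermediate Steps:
$Z{\left(B \right)} = 6 B$
$c{\left(d \right)} = d^{2} + 95 d$ ($c{\left(d \right)} = \left(d^{2} + 94 d\right) + d = d^{2} + 95 d$)
$\frac{1}{c{\left(Z{\left(5 \right)} \right)}} = \frac{1}{6 \cdot 5 \left(95 + 6 \cdot 5\right)} = \frac{1}{30 \left(95 + 30\right)} = \frac{1}{30 \cdot 125} = \frac{1}{3750}$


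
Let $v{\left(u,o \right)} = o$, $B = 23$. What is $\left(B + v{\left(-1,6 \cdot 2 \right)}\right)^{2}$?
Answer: $1225$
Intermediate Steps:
$\left(B + v{\left(-1,6 \cdot 2 \right)}\right)^{2} = \left(23 + 6 \cdot 2\right)^{2} = \left(23 + 12\right)^{2} = 35^{2} = 1225$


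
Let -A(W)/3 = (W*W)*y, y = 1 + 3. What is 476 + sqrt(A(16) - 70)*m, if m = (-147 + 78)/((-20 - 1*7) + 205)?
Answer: 476 - 69*I*sqrt(3142)/178 ≈ 476.0 - 21.729*I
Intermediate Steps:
y = 4
m = -69/178 (m = -69/((-20 - 7) + 205) = -69/(-27 + 205) = -69/178 ≈ -0.38764)
A(W) = -12*W**2 (A(W) = -3*W*W*4 = -3*W**2*4 = -12*W**2)
476 + sqrt(A(16) - 70)*m = 476 + sqrt(-12*16**2 - 70)*(-69/178) = 476 + sqrt(-12*256 - 70)*(-69/178) = 476 + sqrt(-3072 - 70)*(-69/178) = 476 + sqrt(-3142)*(-69/178) = 476 + (I*sqrt(3142))*(-69/178) = 476 - 69*I*sqrt(3142)/178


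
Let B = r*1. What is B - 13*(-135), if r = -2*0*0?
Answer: 1755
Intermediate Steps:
r = 0 (r = 0*0 = 0)
B = 0 (B = 0*1 = 0)
B - 13*(-135) = 0 - 13*(-135) = 0 + 1755 = 1755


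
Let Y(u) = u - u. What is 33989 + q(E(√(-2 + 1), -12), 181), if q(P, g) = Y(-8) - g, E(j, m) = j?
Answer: 33808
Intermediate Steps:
Y(u) = 0
q(P, g) = -g (q(P, g) = 0 - g = -g)
33989 + q(E(√(-2 + 1), -12), 181) = 33989 - 1*181 = 33989 - 181 = 33808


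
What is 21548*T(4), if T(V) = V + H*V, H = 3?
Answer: 344768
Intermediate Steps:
T(V) = 4*V (T(V) = V + 3*V = 4*V)
21548*T(4) = 21548*(4*4) = 21548*16 = 344768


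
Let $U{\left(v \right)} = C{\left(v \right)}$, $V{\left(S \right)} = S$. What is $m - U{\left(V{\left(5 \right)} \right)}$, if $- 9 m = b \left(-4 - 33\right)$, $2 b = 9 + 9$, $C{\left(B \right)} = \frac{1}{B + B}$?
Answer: $\frac{369}{10} \approx 36.9$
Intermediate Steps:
$C{\left(B \right)} = \frac{1}{2 B}$
$b = 9$ ($b = \frac{9 + 9}{2} = \frac{1}{2} \cdot 18 = 9$)
$m = 37$ ($m = - \frac{9 \left(-4 - 33\right)}{9} = - \frac{9 \left(-37\right)}{9} = \left(- \frac{1}{9}\right) \left(-333\right) = 37$)
$U{\left(v \right)} = \frac{1}{2 v}$
$m - U{\left(V{\left(5 \right)} \right)} = 37 - \frac{1}{2 \cdot 5} = 37 - \frac{1}{2} \cdot \frac{1}{5} = 37 - \frac{1}{10} = \frac{369}{10}$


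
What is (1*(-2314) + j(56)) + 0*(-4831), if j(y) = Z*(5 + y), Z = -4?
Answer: -2558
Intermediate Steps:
j(y) = -20 - 4*y (j(y) = -4*(5 + y) = -20 - 4*y)
(1*(-2314) + j(56)) + 0*(-4831) = (1*(-2314) + (-20 - 4*56)) + 0*(-4831) = (-2314 + (-20 - 224)) + 0 = (-2314 - 244) + 0 = -2558 + 0 = -2558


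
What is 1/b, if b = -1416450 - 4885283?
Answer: -1/6301733 ≈ -1.5869e-7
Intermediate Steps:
b = -6301733
1/b = 1/(-6301733) = -1/6301733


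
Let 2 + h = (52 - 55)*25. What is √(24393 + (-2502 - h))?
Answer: 4*√1373 ≈ 148.22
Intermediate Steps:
h = -77 (h = -2 + (52 - 55)*25 = -2 - 3*25 = -2 - 75 = -77)
√(24393 + (-2502 - h)) = √(24393 + (-2502 - 1*(-77))) = √(24393 + (-2502 + 77)) = √(24393 - 2425) = √21968 = 4*√1373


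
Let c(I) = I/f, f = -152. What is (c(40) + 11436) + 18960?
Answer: 577519/19 ≈ 30396.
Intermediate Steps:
c(I) = -I/152 (c(I) = I/(-152) = I*(-1/152) = -I/152)
(c(40) + 11436) + 18960 = (-1/152*40 + 11436) + 18960 = (-5/19 + 11436) + 18960 = 217279/19 + 18960 = 577519/19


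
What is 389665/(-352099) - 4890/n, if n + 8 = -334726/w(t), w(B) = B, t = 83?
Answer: 111060698/1073549851 ≈ 0.10345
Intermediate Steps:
n = -335390/83 (n = -8 - 334726/83 = -335390/83 ≈ -4040.8)
389665/(-352099) - 4890/n = 389665/(-352099) - 4890/(-335390/83) = 389665*(-1/352099) - 4890*(-83/335390) = -389665/352099 + 40587/33539 = 111060698/1073549851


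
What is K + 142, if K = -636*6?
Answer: -3674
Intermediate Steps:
K = -3816 (K = -159*24 = -3816)
K + 142 = -3816 + 142 = -3674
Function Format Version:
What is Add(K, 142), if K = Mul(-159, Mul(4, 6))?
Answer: -3674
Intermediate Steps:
K = -3816 (K = Mul(-159, 24) = -3816)
Add(K, 142) = Add(-3816, 142) = -3674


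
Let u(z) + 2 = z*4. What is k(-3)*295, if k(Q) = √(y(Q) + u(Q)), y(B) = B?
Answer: 295*I*√17 ≈ 1216.3*I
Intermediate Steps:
u(z) = -2 + 4*z (u(z) = -2 + z*4 = -2 + 4*z)
k(Q) = √(-2 + 5*Q) (k(Q) = √(Q + (-2 + 4*Q)) = √(-2 + 5*Q))
k(-3)*295 = √(-2 + 5*(-3))*295 = √(-2 - 15)*295 = √(-17)*295 = (I*√17)*295 = 295*I*√17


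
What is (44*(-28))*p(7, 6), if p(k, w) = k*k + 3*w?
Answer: -82544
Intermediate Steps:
p(k, w) = k**2 + 3*w
(44*(-28))*p(7, 6) = (44*(-28))*(7**2 + 3*6) = -1232*(49 + 18) = -1232*67 = -82544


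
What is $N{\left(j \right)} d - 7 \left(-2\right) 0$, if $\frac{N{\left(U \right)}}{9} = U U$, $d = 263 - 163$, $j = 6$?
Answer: $32400$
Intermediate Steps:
$d = 100$ ($d = 263 - 163 = 100$)
$N{\left(U \right)} = 9 U^{2}$ ($N{\left(U \right)} = 9 U U = 9 U^{2}$)
$N{\left(j \right)} d - 7 \left(-2\right) 0 = 9 \cdot 6^{2} \cdot 100 - 7 \left(-2\right) 0 = 9 \cdot 36 \cdot 100 - \left(-14\right) 0 = 324 \cdot 100 - 0 = 32400 + 0 = 32400$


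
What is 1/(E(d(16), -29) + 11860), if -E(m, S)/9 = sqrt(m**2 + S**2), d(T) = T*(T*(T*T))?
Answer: -11860/347751759497 - 9*sqrt(4294968137)/347751759497 ≈ -1.7302e-6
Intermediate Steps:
d(T) = T**4 (d(T) = T*(T*T**2) = T*T**3 = T**4)
E(m, S) = -9*sqrt(S**2 + m**2) (E(m, S) = -9*sqrt(m**2 + S**2) = -9*sqrt(S**2 + m**2))
1/(E(d(16), -29) + 11860) = 1/(-9*sqrt((-29)**2 + (16**4)**2) + 11860) = 1/(-9*sqrt(841 + 65536**2) + 11860) = 1/(-9*sqrt(841 + 4294967296) + 11860) = 1/(-9*sqrt(4294968137) + 11860) = 1/(11860 - 9*sqrt(4294968137))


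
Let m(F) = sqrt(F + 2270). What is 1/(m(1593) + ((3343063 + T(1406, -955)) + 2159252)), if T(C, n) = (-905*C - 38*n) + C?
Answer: 4267581/18212247587698 - sqrt(3863)/18212247587698 ≈ 2.3432e-7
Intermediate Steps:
T(C, n) = -904*C - 38*n
m(F) = sqrt(2270 + F)
1/(m(1593) + ((3343063 + T(1406, -955)) + 2159252)) = 1/(sqrt(2270 + 1593) + ((3343063 + (-904*1406 - 38*(-955))) + 2159252)) = 1/(sqrt(3863) + ((3343063 + (-1271024 + 36290)) + 2159252)) = 1/(sqrt(3863) + ((3343063 - 1234734) + 2159252)) = 1/(sqrt(3863) + (2108329 + 2159252)) = 1/(sqrt(3863) + 4267581) = 1/(4267581 + sqrt(3863))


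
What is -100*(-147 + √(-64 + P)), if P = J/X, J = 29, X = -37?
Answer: 14700 - 100*I*√88689/37 ≈ 14700.0 - 804.88*I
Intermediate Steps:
P = -29/37 (P = 29/(-37) = 29*(-1/37) = -29/37 ≈ -0.78378)
-100*(-147 + √(-64 + P)) = -100*(-147 + √(-64 - 29/37)) = -100*(-147 + √(-2397/37)) = -100*(-147 + I*√88689/37) = 14700 - 100*I*√88689/37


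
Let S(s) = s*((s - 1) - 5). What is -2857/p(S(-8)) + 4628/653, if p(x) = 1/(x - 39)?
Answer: -136185705/653 ≈ -2.0855e+5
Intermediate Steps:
S(s) = s*(-6 + s) (S(s) = s*((-1 + s) - 5) = s*(-6 + s))
p(x) = 1/(-39 + x)
-2857/p(S(-8)) + 4628/653 = -(-111423 - 22856*(-6 - 8)) + 4628/653 = -2857/(1/(-39 - 8*(-14))) + 4628*(1/653) = -2857/(1/(-39 + 112)) + 4628/653 = -2857/(1/73) + 4628/653 = -2857/1/73 + 4628/653 = -2857*73 + 4628/653 = -208561 + 4628/653 = -136185705/653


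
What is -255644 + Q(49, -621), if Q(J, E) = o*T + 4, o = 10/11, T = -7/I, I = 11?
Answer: -30932510/121 ≈ -2.5564e+5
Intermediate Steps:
T = -7/11 ≈ -0.63636
o = 10/11 (o = 10*(1/11) = 10/11 ≈ 0.90909)
Q(J, E) = 414/121 (Q(J, E) = (10/11)*(-7/11) + 4 = -70/121 + 4 = 414/121)
-255644 + Q(49, -621) = -255644 + 414/121 = -30932510/121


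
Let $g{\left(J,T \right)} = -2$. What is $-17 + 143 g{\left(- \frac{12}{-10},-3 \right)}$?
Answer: $-303$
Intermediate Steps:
$-17 + 143 g{\left(- \frac{12}{-10},-3 \right)} = -17 + 143 \left(-2\right) = -17 - 286 = -303$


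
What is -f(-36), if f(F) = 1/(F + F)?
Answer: 1/72 ≈ 0.013889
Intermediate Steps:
f(F) = 1/(2*F)
-f(-36) = -1/(2*(-36)) = -(-1)/(2*36) = -1*(-1/72) = 1/72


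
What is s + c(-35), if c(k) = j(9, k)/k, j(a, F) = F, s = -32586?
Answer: -32585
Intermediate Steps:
c(k) = 1 (c(k) = k/k = 1)
s + c(-35) = -32586 + 1 = -32585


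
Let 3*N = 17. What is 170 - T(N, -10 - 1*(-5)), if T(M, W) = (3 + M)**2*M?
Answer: -6902/27 ≈ -255.63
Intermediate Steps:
N = 17/3 (N = (1/3)*17 = 17/3 ≈ 5.6667)
T(M, W) = M*(3 + M)**2
170 - T(N, -10 - 1*(-5)) = 170 - 17*(3 + 17/3)**2/3 = 170 - 17*(26/3)**2/3 = 170 - 17*676/(3*9) = 170 - 1*11492/27 = 170 - 11492/27 = -6902/27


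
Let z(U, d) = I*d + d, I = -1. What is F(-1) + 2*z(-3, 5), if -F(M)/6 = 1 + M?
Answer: 0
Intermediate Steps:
z(U, d) = 0 (z(U, d) = -d + d = 0)
F(M) = -6 - 6*M (F(M) = -6*(1 + M) = -6 - 6*M)
F(-1) + 2*z(-3, 5) = (-6 - 6*(-1)) + 2*0 = (-6 + 6) + 0 = 0 + 0 = 0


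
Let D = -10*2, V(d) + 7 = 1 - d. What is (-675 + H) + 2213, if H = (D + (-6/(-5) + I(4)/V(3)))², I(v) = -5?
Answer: 3788491/2025 ≈ 1870.9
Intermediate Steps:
V(d) = -6 - d (V(d) = -7 + (1 - d) = -6 - d)
D = -20
H = 674041/2025 (H = (-20 + (-6/(-5) - 5/(-6 - 1*3)))² = (-20 + (-6*(-⅕) - 5/(-6 - 3)))² = (-20 + (6/5 - 5/(-9)))² = (-20 + (6/5 - 5*(-⅑)))² = (-20 + (6/5 + 5/9))² = (-20 + 79/45)² = (-821/45)² = 674041/2025 ≈ 332.86)
(-675 + H) + 2213 = (-675 + 674041/2025) + 2213 = -692834/2025 + 2213 = 3788491/2025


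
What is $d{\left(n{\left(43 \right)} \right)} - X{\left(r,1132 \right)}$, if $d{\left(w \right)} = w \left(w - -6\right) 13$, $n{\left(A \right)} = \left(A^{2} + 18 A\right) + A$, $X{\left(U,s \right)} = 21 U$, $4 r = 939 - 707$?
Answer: $92604958$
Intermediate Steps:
$r = 58$ ($r = \frac{939 - 707}{4} = \frac{1}{4} \cdot 232 = 58$)
$n{\left(A \right)} = A^{2} + 19 A$
$d{\left(w \right)} = 13 w \left(6 + w\right)$ ($d{\left(w \right)} = w \left(w + 6\right) 13 = w \left(6 + w\right) 13 = 13 w \left(6 + w\right)$)
$d{\left(n{\left(43 \right)} \right)} - X{\left(r,1132 \right)} = 13 \cdot 43 \left(19 + 43\right) \left(6 + 43 \left(19 + 43\right)\right) - 21 \cdot 58 = 13 \cdot 43 \cdot 62 \left(6 + 43 \cdot 62\right) - 1218 = 13 \cdot 2666 \left(6 + 2666\right) - 1218 = 13 \cdot 2666 \cdot 2672 - 1218 = 92606176 - 1218 = 92604958$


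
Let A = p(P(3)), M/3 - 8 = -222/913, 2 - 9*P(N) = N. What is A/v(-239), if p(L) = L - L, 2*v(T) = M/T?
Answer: 0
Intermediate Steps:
P(N) = 2/9 - N/9
M = 21246/913 (M = 24 + 3*(-222/913) = 24 - 666/913 = 21246/913 ≈ 23.271)
v(T) = 10623/(913*T) (v(T) = (21246/(913*T))/2 = 10623/(913*T))
p(L) = 0
A = 0
A/v(-239) = 0/(((10623/913)/(-239))) = 0/(((10623/913)*(-1/239))) = 0/(-10623/218207) = 0*(-218207/10623) = 0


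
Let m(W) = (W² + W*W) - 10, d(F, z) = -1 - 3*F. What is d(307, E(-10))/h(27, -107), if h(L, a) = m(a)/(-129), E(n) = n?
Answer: 59469/11444 ≈ 5.1965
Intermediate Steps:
m(W) = -10 + 2*W² (m(W) = (W² + W²) - 10 = 2*W² - 10 = -10 + 2*W²)
h(L, a) = 10/129 - 2*a²/129 (h(L, a) = (-10 + 2*a²)/(-129) = (-10 + 2*a²)*(-1/129) = 10/129 - 2*a²/129)
d(307, E(-10))/h(27, -107) = (-1 - 3*307)/(10/129 - 2/129*(-107)²) = (-1 - 921)/(10/129 - 2/129*11449) = -922/(10/129 - 22898/129) = -922/(-22888/129) = -922*(-129/22888) = 59469/11444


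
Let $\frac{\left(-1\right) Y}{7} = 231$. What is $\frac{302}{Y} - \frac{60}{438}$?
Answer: $- \frac{38216}{118041} \approx -0.32375$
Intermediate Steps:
$Y = -1617$ ($Y = \left(-7\right) 231 = -1617$)
$\frac{302}{Y} - \frac{60}{438} = \frac{302}{-1617} - \frac{60}{438} = 302 \left(- \frac{1}{1617}\right) - \frac{10}{73} = - \frac{302}{1617} - \frac{10}{73} = - \frac{38216}{118041}$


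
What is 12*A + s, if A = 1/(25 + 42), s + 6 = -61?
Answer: -4477/67 ≈ -66.821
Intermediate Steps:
s = -67 (s = -6 - 61 = -67)
A = 1/67 ≈ 0.014925
12*A + s = 12*(1/67) - 67 = 12/67 - 67 = -4477/67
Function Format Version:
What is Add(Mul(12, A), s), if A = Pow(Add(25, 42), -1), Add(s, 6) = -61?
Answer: Rational(-4477, 67) ≈ -66.821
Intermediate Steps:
s = -67 (s = Add(-6, -61) = -67)
A = Rational(1, 67) (A = Pow(67, -1) = Rational(1, 67) ≈ 0.014925)
Add(Mul(12, A), s) = Add(Mul(12, Rational(1, 67)), -67) = Add(Rational(12, 67), -67) = Rational(-4477, 67)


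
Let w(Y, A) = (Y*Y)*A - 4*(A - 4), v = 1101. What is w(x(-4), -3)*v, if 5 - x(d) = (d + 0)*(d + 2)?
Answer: 1101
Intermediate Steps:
x(d) = 5 - d*(2 + d) (x(d) = 5 - (d + 0)*(d + 2) = 5 - d*(2 + d))
w(Y, A) = 16 - 4*A + A*Y**2 (w(Y, A) = Y**2*A - 4*(-4 + A) = A*Y**2 + (16 - 4*A) = 16 - 4*A + A*Y**2)
w(x(-4), -3)*v = (16 - 4*(-3) - 3*(5 - 1*(-4)**2 - 2*(-4))**2)*1101 = (16 + 12 - 3*(5 - 1*16 + 8)**2)*1101 = (16 + 12 - 3*(5 - 16 + 8)**2)*1101 = (16 + 12 - 3*(-3)**2)*1101 = (16 + 12 - 3*9)*1101 = (16 + 12 - 27)*1101 = 1*1101 = 1101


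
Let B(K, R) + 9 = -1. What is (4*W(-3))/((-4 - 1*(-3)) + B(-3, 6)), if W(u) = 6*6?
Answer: -144/11 ≈ -13.091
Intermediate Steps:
B(K, R) = -10 (B(K, R) = -9 - 1 = -10)
W(u) = 36
(4*W(-3))/((-4 - 1*(-3)) + B(-3, 6)) = (4*36)/((-4 - 1*(-3)) - 10) = 144/((-4 + 3) - 10) = 144/(-1 - 10) = 144/(-11) = 144*(-1/11) = -144/11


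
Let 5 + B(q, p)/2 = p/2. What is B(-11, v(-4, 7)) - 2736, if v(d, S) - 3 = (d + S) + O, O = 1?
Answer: -2739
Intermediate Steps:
v(d, S) = 4 + S + d (v(d, S) = 3 + ((d + S) + 1) = 3 + ((S + d) + 1) = 3 + (1 + S + d) = 4 + S + d)
B(q, p) = -10 + p (B(q, p) = -10 + 2*(p/2) = -10 + p)
B(-11, v(-4, 7)) - 2736 = (-10 + (4 + 7 - 4)) - 2736 = (-10 + 7) - 2736 = -3 - 2736 = -2739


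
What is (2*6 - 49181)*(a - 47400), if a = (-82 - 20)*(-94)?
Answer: 1859178228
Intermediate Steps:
a = 9588 (a = -102*(-94) = 9588)
(2*6 - 49181)*(a - 47400) = (2*6 - 49181)*(9588 - 47400) = (12 - 49181)*(-37812) = -49169*(-37812) = 1859178228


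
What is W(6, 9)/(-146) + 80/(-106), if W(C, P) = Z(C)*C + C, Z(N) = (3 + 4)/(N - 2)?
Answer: -13429/15476 ≈ -0.86773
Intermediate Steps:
Z(N) = 7/(-2 + N)
W(C, P) = C + 7*C/(-2 + C) (W(C, P) = (7/(-2 + C))*C + C = 7*C/(-2 + C) + C = C + 7*C/(-2 + C))
W(6, 9)/(-146) + 80/(-106) = (6*(5 + 6)/(-2 + 6))/(-146) + 80/(-106) = (6*11/4)*(-1/146) + 80*(-1/106) = (6*(¼)*11)*(-1/146) - 40/53 = (33/2)*(-1/146) - 40/53 = -33/292 - 40/53 = -13429/15476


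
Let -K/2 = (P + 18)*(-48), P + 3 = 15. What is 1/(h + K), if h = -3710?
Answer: -1/830 ≈ -0.0012048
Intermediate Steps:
P = 12 (P = -3 + 15 = 12)
K = 2880 (K = -2*(12 + 18)*(-48) = -60*(-48) = -2*(-1440) = 2880)
1/(h + K) = 1/(-3710 + 2880) = 1/(-830) = -1/830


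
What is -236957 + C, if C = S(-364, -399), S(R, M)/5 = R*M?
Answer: 489223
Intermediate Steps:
S(R, M) = 5*M*R (S(R, M) = 5*(R*M) = 5*(M*R) = 5*M*R)
C = 726180 (C = 5*(-399)*(-364) = 726180)
-236957 + C = -236957 + 726180 = 489223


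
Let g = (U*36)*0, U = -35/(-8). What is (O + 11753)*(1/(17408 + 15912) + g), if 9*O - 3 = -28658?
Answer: 38561/149940 ≈ 0.25718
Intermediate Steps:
O = -28655/9 (O = 1/3 + (1/9)*(-28658) = 1/3 - 28658/9 = -28655/9 ≈ -3183.9)
U = 35/8 (U = -35*(-1/8) = 35/8 ≈ 4.3750)
g = 0 (g = ((35/8)*36)*0 = (315/2)*0 = 0)
(O + 11753)*(1/(17408 + 15912) + g) = (-28655/9 + 11753)*(1/(17408 + 15912) + 0) = 77122*(1/33320 + 0)/9 = (77122/9)*(1/33320) = 38561/149940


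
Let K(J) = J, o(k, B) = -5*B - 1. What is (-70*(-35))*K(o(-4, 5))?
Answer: -63700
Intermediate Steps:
o(k, B) = -1 - 5*B
(-70*(-35))*K(o(-4, 5)) = (-70*(-35))*(-1 - 5*5) = 2450*(-1 - 25) = 2450*(-26) = -63700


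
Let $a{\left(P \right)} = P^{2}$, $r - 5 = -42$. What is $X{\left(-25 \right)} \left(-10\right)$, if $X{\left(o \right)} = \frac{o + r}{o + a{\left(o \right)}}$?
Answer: $\frac{31}{30} \approx 1.0333$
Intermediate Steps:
$r = -37$ ($r = 5 - 42 = -37$)
$X{\left(o \right)} = \frac{-37 + o}{o + o^{2}}$ ($X{\left(o \right)} = \frac{o - 37}{o + o^{2}} = \frac{-37 + o}{o + o^{2}}$)
$X{\left(-25 \right)} \left(-10\right) = \frac{-37 - 25}{\left(-25\right) \left(1 - 25\right)} \left(-10\right) = \left(- \frac{1}{25}\right) \frac{1}{-24} \left(-62\right) \left(-10\right) = \left(- \frac{1}{25}\right) \left(- \frac{1}{24}\right) \left(-62\right) \left(-10\right) = \left(- \frac{31}{300}\right) \left(-10\right) = \frac{31}{30}$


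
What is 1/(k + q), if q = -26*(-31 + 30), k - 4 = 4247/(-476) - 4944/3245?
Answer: 1544620/30203741 ≈ 0.051140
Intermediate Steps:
k = -9956379/1544620 (k = 4 + (4247/(-476) - 4944/3245) = 4 + (4247*(-1/476) - 4944*1/3245) = 4 + (-4247/476 - 4944/3245) = 4 - 16134859/1544620 = -9956379/1544620 ≈ -6.4458)
q = 26 (q = -26*(-1) = 26)
1/(k + q) = 1/(-9956379/1544620 + 26) = 1/(30203741/1544620) = 1544620/30203741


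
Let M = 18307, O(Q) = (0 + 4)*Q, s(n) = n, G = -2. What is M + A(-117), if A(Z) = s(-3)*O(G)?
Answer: 18331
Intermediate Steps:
O(Q) = 4*Q
A(Z) = 24 (A(Z) = -12*(-2) = -3*(-8) = 24)
M + A(-117) = 18307 + 24 = 18331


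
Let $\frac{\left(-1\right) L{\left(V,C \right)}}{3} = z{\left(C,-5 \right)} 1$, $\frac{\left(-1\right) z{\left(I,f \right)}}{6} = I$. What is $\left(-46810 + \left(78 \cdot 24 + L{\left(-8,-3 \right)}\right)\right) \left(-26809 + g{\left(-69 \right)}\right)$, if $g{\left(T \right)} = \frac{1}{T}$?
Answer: $\frac{83227191424}{69} \approx 1.2062 \cdot 10^{9}$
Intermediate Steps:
$z{\left(I,f \right)} = - 6 I$
$L{\left(V,C \right)} = 18 C$ ($L{\left(V,C \right)} = - 3 - 6 C 1 = - 3 \left(- 6 C\right) = 18 C$)
$\left(-46810 + \left(78 \cdot 24 + L{\left(-8,-3 \right)}\right)\right) \left(-26809 + g{\left(-69 \right)}\right) = \left(-46810 + \left(78 \cdot 24 + 18 \left(-3\right)\right)\right) \left(-26809 + \frac{1}{-69}\right) = \left(-46810 + \left(1872 - 54\right)\right) \left(-26809 - \frac{1}{69}\right) = \left(-46810 + 1818\right) \left(- \frac{1849822}{69}\right) = \left(-44992\right) \left(- \frac{1849822}{69}\right) = \frac{83227191424}{69}$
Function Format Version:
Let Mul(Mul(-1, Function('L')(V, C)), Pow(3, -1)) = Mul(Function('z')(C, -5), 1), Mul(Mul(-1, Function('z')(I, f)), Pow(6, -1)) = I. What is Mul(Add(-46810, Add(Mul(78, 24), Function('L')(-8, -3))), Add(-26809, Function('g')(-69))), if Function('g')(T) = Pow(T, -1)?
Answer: Rational(83227191424, 69) ≈ 1.2062e+9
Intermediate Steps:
Function('z')(I, f) = Mul(-6, I)
Function('L')(V, C) = Mul(18, C) (Function('L')(V, C) = Mul(-3, Mul(Mul(-6, C), 1)) = Mul(-3, Mul(-6, C)) = Mul(18, C))
Mul(Add(-46810, Add(Mul(78, 24), Function('L')(-8, -3))), Add(-26809, Function('g')(-69))) = Mul(Add(-46810, Add(Mul(78, 24), Mul(18, -3))), Add(-26809, Pow(-69, -1))) = Mul(Add(-46810, Add(1872, -54)), Add(-26809, Rational(-1, 69))) = Mul(Add(-46810, 1818), Rational(-1849822, 69)) = Mul(-44992, Rational(-1849822, 69)) = Rational(83227191424, 69)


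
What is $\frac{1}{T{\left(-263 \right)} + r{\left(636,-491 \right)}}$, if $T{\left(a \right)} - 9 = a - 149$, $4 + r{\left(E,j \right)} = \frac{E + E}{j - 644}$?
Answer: $- \frac{1135}{463217} \approx -0.0024503$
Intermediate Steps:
$r{\left(E,j \right)} = -4 + \frac{2 E}{-644 + j}$ ($r{\left(E,j \right)} = -4 + \frac{E + E}{j - 644} = -4 + \frac{2 E}{-644 + j}$)
$T{\left(a \right)} = -140 + a$ ($T{\left(a \right)} = 9 + \left(a - 149\right) = 9 + \left(-149 + a\right) = -140 + a$)
$\frac{1}{T{\left(-263 \right)} + r{\left(636,-491 \right)}} = \frac{1}{\left(-140 - 263\right) + \frac{2 \left(1288 + 636 - -982\right)}{-644 - 491}} = \frac{1}{-403 + \frac{2 \left(1288 + 636 + 982\right)}{-1135}} = \frac{1}{-403 + 2 \left(- \frac{1}{1135}\right) 2906} = \frac{1}{-403 - \frac{5812}{1135}} = \frac{1}{- \frac{463217}{1135}} = - \frac{1135}{463217}$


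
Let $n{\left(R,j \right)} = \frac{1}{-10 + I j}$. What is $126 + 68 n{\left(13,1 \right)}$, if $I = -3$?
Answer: $\frac{1570}{13} \approx 120.77$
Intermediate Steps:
$n{\left(R,j \right)} = \frac{1}{-10 - 3 j}$
$126 + 68 n{\left(13,1 \right)} = 126 + 68 \left(- \frac{1}{10 + 3 \cdot 1}\right) = 126 + 68 \left(- \frac{1}{10 + 3}\right) = 126 + 68 \left(- \frac{1}{13}\right) = 126 - \frac{68}{13} = \frac{1570}{13}$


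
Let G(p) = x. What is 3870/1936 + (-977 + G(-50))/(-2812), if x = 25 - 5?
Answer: 1591899/680504 ≈ 2.3393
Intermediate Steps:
x = 20
G(p) = 20
3870/1936 + (-977 + G(-50))/(-2812) = 3870/1936 + (-977 + 20)/(-2812) = 3870*(1/1936) - 957*(-1/2812) = 1935/968 + 957/2812 = 1591899/680504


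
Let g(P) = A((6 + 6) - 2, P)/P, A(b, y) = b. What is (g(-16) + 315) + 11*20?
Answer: 4275/8 ≈ 534.38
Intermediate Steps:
g(P) = 10/P (g(P) = ((6 + 6) - 2)/P = (12 - 2)/P = 10/P)
(g(-16) + 315) + 11*20 = (10/(-16) + 315) + 11*20 = (10*(-1/16) + 315) + 220 = (-5/8 + 315) + 220 = 2515/8 + 220 = 4275/8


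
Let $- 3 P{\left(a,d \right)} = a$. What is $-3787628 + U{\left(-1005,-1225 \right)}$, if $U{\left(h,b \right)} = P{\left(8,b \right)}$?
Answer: $- \frac{11362892}{3} \approx -3.7876 \cdot 10^{6}$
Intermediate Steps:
$P{\left(a,d \right)} = - \frac{a}{3}$
$U{\left(h,b \right)} = - \frac{8}{3}$ ($U{\left(h,b \right)} = \left(- \frac{1}{3}\right) 8 = - \frac{8}{3}$)
$-3787628 + U{\left(-1005,-1225 \right)} = -3787628 - \frac{8}{3} = - \frac{11362892}{3}$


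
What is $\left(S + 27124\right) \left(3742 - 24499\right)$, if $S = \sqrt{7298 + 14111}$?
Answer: $-563012868 - 20757 \sqrt{21409} \approx -5.6605 \cdot 10^{8}$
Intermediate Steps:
$S = \sqrt{21409} \approx 146.32$
$\left(S + 27124\right) \left(3742 - 24499\right) = \left(\sqrt{21409} + 27124\right) \left(3742 - 24499\right) = \left(27124 + \sqrt{21409}\right) \left(-20757\right) = -563012868 - 20757 \sqrt{21409}$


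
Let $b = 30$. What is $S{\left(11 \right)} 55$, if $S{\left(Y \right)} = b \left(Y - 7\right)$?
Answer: $6600$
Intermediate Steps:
$S{\left(Y \right)} = -210 + 30 Y$ ($S{\left(Y \right)} = 30 \left(Y - 7\right) = 30 \left(-7 + Y\right) = -210 + 30 Y$)
$S{\left(11 \right)} 55 = \left(-210 + 30 \cdot 11\right) 55 = \left(-210 + 330\right) 55 = 120 \cdot 55 = 6600$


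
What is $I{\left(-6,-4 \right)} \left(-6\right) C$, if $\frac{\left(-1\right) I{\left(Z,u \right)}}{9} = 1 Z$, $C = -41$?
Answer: $13284$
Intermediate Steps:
$I{\left(Z,u \right)} = - 9 Z$ ($I{\left(Z,u \right)} = - 9 \cdot 1 Z = - 9 Z$)
$I{\left(-6,-4 \right)} \left(-6\right) C = \left(-9\right) \left(-6\right) \left(-6\right) \left(-41\right) = 54 \left(-6\right) \left(-41\right) = \left(-324\right) \left(-41\right) = 13284$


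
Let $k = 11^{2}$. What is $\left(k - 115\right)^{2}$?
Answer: $36$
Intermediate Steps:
$k = 121$
$\left(k - 115\right)^{2} = \left(121 - 115\right)^{2} = 6^{2} = 36$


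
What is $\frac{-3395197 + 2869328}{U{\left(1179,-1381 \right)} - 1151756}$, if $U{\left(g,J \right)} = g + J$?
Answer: $\frac{525869}{1151958} \approx 0.4565$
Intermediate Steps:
$U{\left(g,J \right)} = J + g$
$\frac{-3395197 + 2869328}{U{\left(1179,-1381 \right)} - 1151756} = \frac{-3395197 + 2869328}{\left(-1381 + 1179\right) - 1151756} = - \frac{525869}{-202 - 1151756} = - \frac{525869}{-1151958} = \left(-525869\right) \left(- \frac{1}{1151958}\right) = \frac{525869}{1151958}$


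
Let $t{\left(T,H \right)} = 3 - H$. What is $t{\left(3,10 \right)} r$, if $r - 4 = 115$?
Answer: $-833$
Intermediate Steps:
$r = 119$ ($r = 4 + 115 = 119$)
$t{\left(3,10 \right)} r = \left(3 - 10\right) 119 = \left(-7\right) 119 = -833$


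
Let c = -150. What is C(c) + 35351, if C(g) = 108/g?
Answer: 883757/25 ≈ 35350.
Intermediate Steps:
C(c) + 35351 = 108/(-150) + 35351 = 108*(-1/150) + 35351 = -18/25 + 35351 = 883757/25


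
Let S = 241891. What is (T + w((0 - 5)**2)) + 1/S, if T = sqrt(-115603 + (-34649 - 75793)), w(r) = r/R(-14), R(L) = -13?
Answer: -465174/241891 + I*sqrt(226045) ≈ -1.9231 + 475.44*I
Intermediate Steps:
w(r) = -r/13 (w(r) = r/(-13) = r*(-1/13) = -r/13)
T = I*sqrt(226045) (T = sqrt(-115603 - 110442) = sqrt(-226045) = I*sqrt(226045) ≈ 475.44*I)
(T + w((0 - 5)**2)) + 1/S = (I*sqrt(226045) - (0 - 5)**2/13) + 1/241891 = (I*sqrt(226045) - 1/13*(-5)**2) + 1/241891 = (I*sqrt(226045) - 1/13*25) + 1/241891 = (I*sqrt(226045) - 25/13) + 1/241891 = (-25/13 + I*sqrt(226045)) + 1/241891 = -465174/241891 + I*sqrt(226045)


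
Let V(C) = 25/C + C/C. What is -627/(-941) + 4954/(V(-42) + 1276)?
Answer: 229404831/50446069 ≈ 4.5475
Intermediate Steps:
V(C) = 1 + 25/C (V(C) = 25/C + 1 = 1 + 25/C)
-627/(-941) + 4954/(V(-42) + 1276) = -627/(-941) + 4954/((25 - 42)/(-42) + 1276) = -627*(-1/941) + 4954/(-1/42*(-17) + 1276) = 627/941 + 4954/(17/42 + 1276) = 627/941 + 4954/(53609/42) = 627/941 + 4954*(42/53609) = 627/941 + 208068/53609 = 229404831/50446069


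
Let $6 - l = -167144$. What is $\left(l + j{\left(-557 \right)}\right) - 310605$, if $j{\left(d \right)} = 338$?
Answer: $-143117$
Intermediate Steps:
$l = 167150$ ($l = 6 - -167144 = 6 + 167144 = 167150$)
$\left(l + j{\left(-557 \right)}\right) - 310605 = \left(167150 + 338\right) - 310605 = 167488 - 310605 = -143117$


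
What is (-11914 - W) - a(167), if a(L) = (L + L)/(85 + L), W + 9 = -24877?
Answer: 1634305/126 ≈ 12971.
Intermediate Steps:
W = -24886 (W = -9 - 24877 = -24886)
a(L) = 2*L/(85 + L) (a(L) = (2*L)/(85 + L) = 2*L/(85 + L))
(-11914 - W) - a(167) = (-11914 - 1*(-24886)) - 2*167/(85 + 167) = (-11914 + 24886) - 2*167/252 = 12972 - 2*167/252 = 12972 - 1*167/126 = 12972 - 167/126 = 1634305/126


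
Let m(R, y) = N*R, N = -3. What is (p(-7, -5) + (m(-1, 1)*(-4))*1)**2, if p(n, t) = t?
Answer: 289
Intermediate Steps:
m(R, y) = -3*R
(p(-7, -5) + (m(-1, 1)*(-4))*1)**2 = (-5 + (-3*(-1)*(-4))*1)**2 = (-5 + (3*(-4))*1)**2 = (-5 - 12*1)**2 = (-5 - 12)**2 = (-17)**2 = 289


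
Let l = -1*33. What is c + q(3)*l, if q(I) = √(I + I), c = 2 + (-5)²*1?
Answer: 27 - 33*√6 ≈ -53.833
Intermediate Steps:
c = 27 (c = 2 + 25*1 = 2 + 25 = 27)
q(I) = √2*√I (q(I) = √(2*I) = √2*√I)
l = -33
c + q(3)*l = 27 + (√2*√3)*(-33) = 27 + √6*(-33) = 27 - 33*√6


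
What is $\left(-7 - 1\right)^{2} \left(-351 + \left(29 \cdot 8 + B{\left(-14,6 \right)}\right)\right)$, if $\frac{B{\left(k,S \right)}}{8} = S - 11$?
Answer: $-10176$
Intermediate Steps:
$B{\left(k,S \right)} = -88 + 8 S$ ($B{\left(k,S \right)} = 8 \left(S - 11\right) = 8 \left(-11 + S\right) = -88 + 8 S$)
$\left(-7 - 1\right)^{2} \left(-351 + \left(29 \cdot 8 + B{\left(-14,6 \right)}\right)\right) = \left(-7 - 1\right)^{2} \left(-351 + \left(29 \cdot 8 + \left(-88 + 8 \cdot 6\right)\right)\right) = \left(-8\right)^{2} \left(-351 + \left(232 + \left(-88 + 48\right)\right)\right) = 64 \left(-351 + \left(232 - 40\right)\right) = 64 \left(-351 + 192\right) = 64 \left(-159\right) = -10176$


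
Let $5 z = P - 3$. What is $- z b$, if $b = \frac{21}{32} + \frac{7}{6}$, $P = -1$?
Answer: $\frac{35}{24} \approx 1.4583$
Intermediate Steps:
$b = \frac{175}{96}$ ($b = 21 \cdot \frac{1}{32} + 7 \cdot \frac{1}{6} = \frac{21}{32} + \frac{7}{6} = \frac{175}{96} \approx 1.8229$)
$z = - \frac{4}{5}$ ($z = \frac{-1 - 3}{5} = \frac{1}{5} \left(-4\right) = - \frac{4}{5} \approx -0.8$)
$- z b = - \frac{\left(-4\right) 175}{5 \cdot 96} = \left(-1\right) \left(- \frac{35}{24}\right) = \frac{35}{24}$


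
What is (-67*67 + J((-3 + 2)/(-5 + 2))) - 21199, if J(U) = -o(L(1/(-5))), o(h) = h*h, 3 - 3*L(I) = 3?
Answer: -25688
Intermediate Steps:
L(I) = 0 (L(I) = 1 - ⅓*3 = 1 - 1 = 0)
o(h) = h²
J(U) = 0 (J(U) = -1*0² = -1*0 = 0)
(-67*67 + J((-3 + 2)/(-5 + 2))) - 21199 = (-67*67 + 0) - 21199 = (-4489 + 0) - 21199 = -4489 - 21199 = -25688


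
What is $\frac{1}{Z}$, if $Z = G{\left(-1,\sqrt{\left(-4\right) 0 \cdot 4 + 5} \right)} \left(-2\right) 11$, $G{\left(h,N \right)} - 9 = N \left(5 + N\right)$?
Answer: $- \frac{7}{781} + \frac{5 \sqrt{5}}{1562} \approx -0.0018052$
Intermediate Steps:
$G{\left(h,N \right)} = 9 + N \left(5 + N\right)$
$Z = -308 - 110 \sqrt{5}$ ($Z = \left(9 + \left(\sqrt{\left(-4\right) 0 \cdot 4 + 5}\right)^{2} + 5 \sqrt{\left(-4\right) 0 \cdot 4 + 5}\right) \left(-2\right) 11 = \left(9 + \left(\sqrt{0 \cdot 4 + 5}\right)^{2} + 5 \sqrt{0 \cdot 4 + 5}\right) \left(-2\right) 11 = \left(9 + \left(\sqrt{0 + 5}\right)^{2} + 5 \sqrt{0 + 5}\right) \left(-2\right) 11 = \left(9 + \left(\sqrt{5}\right)^{2} + 5 \sqrt{5}\right) \left(-2\right) 11 = \left(9 + 5 + 5 \sqrt{5}\right) \left(-2\right) 11 = \left(14 + 5 \sqrt{5}\right) \left(-2\right) 11 = \left(-28 - 10 \sqrt{5}\right) 11 = -308 - 110 \sqrt{5} \approx -553.97$)
$\frac{1}{Z} = \frac{1}{-308 - 110 \sqrt{5}}$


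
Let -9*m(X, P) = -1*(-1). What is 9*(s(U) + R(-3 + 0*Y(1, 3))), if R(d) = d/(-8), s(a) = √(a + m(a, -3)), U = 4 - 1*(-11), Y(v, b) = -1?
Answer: 27/8 + 3*√134 ≈ 38.103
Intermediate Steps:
m(X, P) = -⅑ (m(X, P) = -(-1)*(-1)/9 = -⅑*1 = -⅑)
U = 15 (U = 4 + 11 = 15)
s(a) = √(-⅑ + a) (s(a) = √(a - ⅑) = √(-⅑ + a))
R(d) = -d/8 (R(d) = d*(-⅛) = -d/8)
9*(s(U) + R(-3 + 0*Y(1, 3))) = 9*(√(-1 + 9*15)/3 - (-3 + 0*(-1))/8) = 9*(√(-1 + 135)/3 - (-3 + 0)/8) = 9*(√134/3 - ⅛*(-3)) = 9*(√134/3 + 3/8) = 9*(3/8 + √134/3) = 27/8 + 3*√134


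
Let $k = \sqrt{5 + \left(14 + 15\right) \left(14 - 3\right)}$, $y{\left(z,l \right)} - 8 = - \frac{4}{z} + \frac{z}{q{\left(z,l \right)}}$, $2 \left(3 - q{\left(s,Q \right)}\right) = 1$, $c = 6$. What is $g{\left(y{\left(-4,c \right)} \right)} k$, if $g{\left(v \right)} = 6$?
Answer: $108$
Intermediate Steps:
$q{\left(s,Q \right)} = \frac{5}{2}$ ($q{\left(s,Q \right)} = 3 - \frac{1}{2} = \frac{5}{2}$)
$y{\left(z,l \right)} = 8 - \frac{4}{z} + \frac{2 z}{5}$ ($y{\left(z,l \right)} = 8 + \left(- \frac{4}{z} + \frac{z}{\frac{5}{2}}\right) = 8 + \left(- \frac{4}{z} + z \frac{2}{5}\right) = 8 + \left(- \frac{4}{z} + \frac{2 z}{5}\right) = 8 - \frac{4}{z} + \frac{2 z}{5}$)
$k = 18$ ($k = \sqrt{5 + 29 \cdot 11} = \sqrt{5 + 319} = \sqrt{324} = 18$)
$g{\left(y{\left(-4,c \right)} \right)} k = 6 \cdot 18 = 108$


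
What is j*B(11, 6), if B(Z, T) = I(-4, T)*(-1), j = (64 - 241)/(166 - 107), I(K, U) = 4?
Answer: 12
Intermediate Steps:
j = -3 (j = -177/59 = -177*1/59 = -3)
B(Z, T) = -4 (B(Z, T) = 4*(-1) = -4)
j*B(11, 6) = -3*(-4) = 12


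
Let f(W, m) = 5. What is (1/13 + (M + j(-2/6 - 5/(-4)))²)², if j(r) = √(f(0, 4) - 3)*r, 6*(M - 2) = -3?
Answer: 27320953/876096 + 41261*√2/1872 ≈ 62.356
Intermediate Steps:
M = 3/2 (M = 2 + (⅙)*(-3) = 2 - ½ = 3/2 ≈ 1.5000)
j(r) = r*√2 (j(r) = √(5 - 3)*r = √2*r = r*√2)
(1/13 + (M + j(-2/6 - 5/(-4)))²)² = (1/13 + (3/2 + (-2/6 - 5/(-4))*√2)²)² = (1/13 + (3/2 + (-2*⅙ - 5*(-¼))*√2)²)² = (1/13 + (3/2 + (-⅓ + 5/4)*√2)²)² = (1/13 + (3/2 + 11*√2/12)²)²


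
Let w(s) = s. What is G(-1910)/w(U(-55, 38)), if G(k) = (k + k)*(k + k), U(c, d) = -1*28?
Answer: -3648100/7 ≈ -5.2116e+5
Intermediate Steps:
U(c, d) = -28
G(k) = 4*k² (G(k) = (2*k)*(2*k) = 4*k²)
G(-1910)/w(U(-55, 38)) = (4*(-1910)²)/(-28) = (4*3648100)*(-1/28) = 14592400*(-1/28) = -3648100/7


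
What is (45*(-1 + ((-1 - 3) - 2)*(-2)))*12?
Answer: 5940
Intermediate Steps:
(45*(-1 + ((-1 - 3) - 2)*(-2)))*12 = (45*(-1 + (-4 - 2)*(-2)))*12 = (45*(-1 - 6*(-2)))*12 = (45*(-1 + 12))*12 = (45*11)*12 = 495*12 = 5940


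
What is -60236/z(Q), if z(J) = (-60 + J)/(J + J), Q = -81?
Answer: -3252744/47 ≈ -69207.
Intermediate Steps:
z(J) = (-60 + J)/(2*J) (z(J) = (-60 + J)/((2*J)) = (-60 + J)*(1/(2*J)) = (-60 + J)/(2*J))
-60236/z(Q) = -60236*(-162/(-60 - 81)) = -60236/((½)*(-1/81)*(-141)) = -60236/47/54 = -60236*54/47 = -3252744/47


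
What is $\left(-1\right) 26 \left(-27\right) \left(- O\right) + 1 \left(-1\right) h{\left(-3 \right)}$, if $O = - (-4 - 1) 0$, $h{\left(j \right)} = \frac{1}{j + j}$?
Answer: $\frac{1}{6} \approx 0.16667$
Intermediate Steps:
$h{\left(j \right)} = \frac{1}{2 j}$
$O = 0$ ($O = - (-4 - 1) 0 = \left(-1\right) \left(-5\right) 0 = 5 \cdot 0 = 0$)
$\left(-1\right) 26 \left(-27\right) \left(- O\right) + 1 \left(-1\right) h{\left(-3 \right)} = \left(-1\right) 26 \left(-27\right) \left(\left(-1\right) 0\right) + 1 \left(-1\right) \frac{1}{2 \left(-3\right)} = \left(-26\right) \left(-27\right) 0 - \frac{1}{2} \left(- \frac{1}{3}\right) = 702 \cdot 0 - - \frac{1}{6} = 0 + \frac{1}{6} = \frac{1}{6}$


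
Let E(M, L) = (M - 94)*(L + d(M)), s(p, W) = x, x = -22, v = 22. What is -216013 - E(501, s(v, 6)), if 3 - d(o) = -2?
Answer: -209094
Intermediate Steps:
d(o) = 5 (d(o) = 3 - 1*(-2) = 3 + 2 = 5)
s(p, W) = -22
E(M, L) = (-94 + M)*(5 + L) (E(M, L) = (M - 94)*(L + 5) = (-94 + M)*(5 + L))
-216013 - E(501, s(v, 6)) = -216013 - (-470 - 94*(-22) + 5*501 - 22*501) = -216013 - (-470 + 2068 + 2505 - 11022) = -216013 - 1*(-6919) = -216013 + 6919 = -209094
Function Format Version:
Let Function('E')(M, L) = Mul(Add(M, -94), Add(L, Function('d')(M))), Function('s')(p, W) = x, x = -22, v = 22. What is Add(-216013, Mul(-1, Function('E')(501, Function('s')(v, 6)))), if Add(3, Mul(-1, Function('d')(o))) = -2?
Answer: -209094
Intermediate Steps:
Function('d')(o) = 5 (Function('d')(o) = Add(3, Mul(-1, -2)) = Add(3, 2) = 5)
Function('s')(p, W) = -22
Function('E')(M, L) = Mul(Add(-94, M), Add(5, L)) (Function('E')(M, L) = Mul(Add(M, -94), Add(L, 5)) = Mul(Add(-94, M), Add(5, L)))
Add(-216013, Mul(-1, Function('E')(501, Function('s')(v, 6)))) = Add(-216013, Mul(-1, Add(-470, Mul(-94, -22), Mul(5, 501), Mul(-22, 501)))) = Add(-216013, Mul(-1, Add(-470, 2068, 2505, -11022))) = Add(-216013, Mul(-1, -6919)) = Add(-216013, 6919) = -209094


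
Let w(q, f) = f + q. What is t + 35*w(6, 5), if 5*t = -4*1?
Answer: 1921/5 ≈ 384.20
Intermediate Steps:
t = -4/5 (t = (-4*1)/5 = (1/5)*(-4) = -4/5 ≈ -0.80000)
t + 35*w(6, 5) = -4/5 + 35*(5 + 6) = -4/5 + 35*11 = -4/5 + 385 = 1921/5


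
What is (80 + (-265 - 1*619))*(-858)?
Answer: 689832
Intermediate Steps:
(80 + (-265 - 1*619))*(-858) = (80 + (-265 - 619))*(-858) = (80 - 884)*(-858) = -804*(-858) = 689832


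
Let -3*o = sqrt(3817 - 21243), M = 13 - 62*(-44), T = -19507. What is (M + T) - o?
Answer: -16766 + I*sqrt(17426)/3 ≈ -16766.0 + 44.003*I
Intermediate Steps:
M = 2741 (M = 13 + 2728 = 2741)
o = -I*sqrt(17426)/3 (o = -sqrt(3817 - 21243)/3 = -I*sqrt(17426)/3 ≈ -44.003*I)
(M + T) - o = (2741 - 19507) - (-1)*I*sqrt(17426)/3 = -16766 + I*sqrt(17426)/3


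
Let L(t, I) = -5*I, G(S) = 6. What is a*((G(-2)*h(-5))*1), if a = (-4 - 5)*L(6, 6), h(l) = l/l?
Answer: 1620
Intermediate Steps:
h(l) = 1
a = 270 (a = (-4 - 5)*(-5*6) = -9*(-30) = 270)
a*((G(-2)*h(-5))*1) = 270*((6*1)*1) = 270*(6*1) = 270*6 = 1620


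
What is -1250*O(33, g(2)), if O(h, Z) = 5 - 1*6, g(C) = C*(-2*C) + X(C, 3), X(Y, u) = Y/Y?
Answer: 1250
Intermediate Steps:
X(Y, u) = 1
g(C) = 1 - 2*C**2 (g(C) = C*(-2*C) + 1 = -2*C**2 + 1 = 1 - 2*C**2)
O(h, Z) = -1 (O(h, Z) = 5 - 6 = -1)
-1250*O(33, g(2)) = -1250*(-1) = 1250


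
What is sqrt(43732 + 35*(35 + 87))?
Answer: sqrt(48002) ≈ 219.09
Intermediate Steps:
sqrt(43732 + 35*(35 + 87)) = sqrt(43732 + 35*122) = sqrt(43732 + 4270) = sqrt(48002)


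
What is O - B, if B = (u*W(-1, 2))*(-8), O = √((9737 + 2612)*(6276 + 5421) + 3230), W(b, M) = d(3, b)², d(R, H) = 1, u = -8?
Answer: -64 + √144449483 ≈ 11955.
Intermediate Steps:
W(b, M) = 1 (W(b, M) = 1² = 1)
O = √144449483 (O = √(12349*11697 + 3230) = √(144446253 + 3230) = √144449483 ≈ 12019.)
B = 64 (B = -8*1*(-8) = -8*(-8) = 64)
O - B = √144449483 - 1*64 = √144449483 - 64 = -64 + √144449483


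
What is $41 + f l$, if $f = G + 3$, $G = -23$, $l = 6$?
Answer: $-79$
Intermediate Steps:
$f = -20$ ($f = -23 + 3 = -20$)
$41 + f l = 41 - 120 = -79$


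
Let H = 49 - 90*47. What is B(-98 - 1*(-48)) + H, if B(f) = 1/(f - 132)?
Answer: -760943/182 ≈ -4181.0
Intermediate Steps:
H = -4181 (H = 49 - 4230 = -4181)
B(f) = 1/(-132 + f)
B(-98 - 1*(-48)) + H = 1/(-132 + (-98 - 1*(-48))) - 4181 = 1/(-132 + (-98 + 48)) - 4181 = 1/(-132 - 50) - 4181 = 1/(-182) - 4181 = -1/182 - 4181 = -760943/182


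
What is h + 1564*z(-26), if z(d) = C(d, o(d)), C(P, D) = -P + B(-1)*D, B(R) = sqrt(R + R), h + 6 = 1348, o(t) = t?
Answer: 42006 - 40664*I*sqrt(2) ≈ 42006.0 - 57508.0*I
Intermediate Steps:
h = 1342 (h = -6 + 1348 = 1342)
B(R) = sqrt(2)*sqrt(R) (B(R) = sqrt(2*R) = sqrt(2)*sqrt(R))
C(P, D) = -P + I*D*sqrt(2) (C(P, D) = -P + (sqrt(2)*sqrt(-1))*D = -P + (sqrt(2)*I)*D = -P + (I*sqrt(2))*D = -P + I*D*sqrt(2))
z(d) = -d + I*d*sqrt(2)
h + 1564*z(-26) = 1342 + 1564*(-26*(-1 + I*sqrt(2))) = 1342 + 1564*(26 - 26*I*sqrt(2)) = 1342 + (40664 - 40664*I*sqrt(2)) = 42006 - 40664*I*sqrt(2)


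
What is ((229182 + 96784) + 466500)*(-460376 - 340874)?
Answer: -634963382500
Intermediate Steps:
((229182 + 96784) + 466500)*(-460376 - 340874) = (325966 + 466500)*(-801250) = 792466*(-801250) = -634963382500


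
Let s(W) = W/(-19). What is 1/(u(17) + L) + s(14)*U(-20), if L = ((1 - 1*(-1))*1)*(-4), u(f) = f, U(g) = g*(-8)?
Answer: -20141/171 ≈ -117.78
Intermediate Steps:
U(g) = -8*g
s(W) = -W/19 (s(W) = W*(-1/19) = -W/19)
L = -8 (L = ((1 + 1)*1)*(-4) = (2*1)*(-4) = 2*(-4) = -8)
1/(u(17) + L) + s(14)*U(-20) = 1/(17 - 8) + (-1/19*14)*(-8*(-20)) = 1/9 - 14/19*160 = ⅑ - 2240/19 = -20141/171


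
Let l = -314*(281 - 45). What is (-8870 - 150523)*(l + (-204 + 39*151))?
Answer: 10905509667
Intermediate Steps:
l = -74104 (l = -314*236 = -74104)
(-8870 - 150523)*(l + (-204 + 39*151)) = (-8870 - 150523)*(-74104 + (-204 + 39*151)) = -159393*(-74104 + (-204 + 5889)) = -159393*(-74104 + 5685) = -159393*(-68419) = 10905509667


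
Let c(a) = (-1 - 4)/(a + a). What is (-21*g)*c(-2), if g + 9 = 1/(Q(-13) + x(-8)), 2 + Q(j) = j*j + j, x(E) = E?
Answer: 137865/584 ≈ 236.07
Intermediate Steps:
Q(j) = -2 + j + j² (Q(j) = -2 + (j*j + j) = -2 + (j² + j) = -2 + (j + j²) = -2 + j + j²)
c(a) = -5/(2*a) (c(a) = -5*1/(2*a) = -5/(2*a))
g = -1313/146 (g = -9 + 1/((-2 - 13 + (-13)²) - 8) = -9 + 1/((-2 - 13 + 169) - 8) = -9 + 1/(154 - 8) = -9 + 1/146 = -1313/146 ≈ -8.9931)
(-21*g)*c(-2) = (-21*(-1313/146))*(-5/2/(-2)) = 27573*(-5/2*(-½))/146 = (27573/146)*(5/4) = 137865/584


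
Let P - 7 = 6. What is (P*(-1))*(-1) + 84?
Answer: 97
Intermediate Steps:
P = 13 (P = 7 + 6 = 13)
(P*(-1))*(-1) + 84 = (13*(-1))*(-1) + 84 = -13*(-1) + 84 = 13 + 84 = 97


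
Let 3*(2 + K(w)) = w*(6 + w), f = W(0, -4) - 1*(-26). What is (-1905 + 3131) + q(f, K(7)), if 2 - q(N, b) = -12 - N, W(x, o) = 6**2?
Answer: 1302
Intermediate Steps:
W(x, o) = 36
f = 62 (f = 36 - 1*(-26) = 36 + 26 = 62)
K(w) = -2 + w*(6 + w)/3 (K(w) = -2 + (w*(6 + w))/3 = -2 + w*(6 + w)/3)
q(N, b) = 14 + N (q(N, b) = 2 - (-12 - N) = 2 + (12 + N) = 14 + N)
(-1905 + 3131) + q(f, K(7)) = (-1905 + 3131) + (14 + 62) = 1226 + 76 = 1302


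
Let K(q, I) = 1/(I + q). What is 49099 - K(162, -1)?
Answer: 7904938/161 ≈ 49099.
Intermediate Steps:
49099 - K(162, -1) = 49099 - 1/(-1 + 162) = 49099 - 1/161 = 7904938/161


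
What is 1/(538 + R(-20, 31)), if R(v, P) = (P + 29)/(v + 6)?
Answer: 7/3736 ≈ 0.0018737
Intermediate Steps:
R(v, P) = (29 + P)/(6 + v)
1/(538 + R(-20, 31)) = 1/(538 + (29 + 31)/(6 - 20)) = 1/(538 + 60/(-14)) = 1/(538 - 1/14*60) = 1/(538 - 30/7) = 1/(3736/7) = 7/3736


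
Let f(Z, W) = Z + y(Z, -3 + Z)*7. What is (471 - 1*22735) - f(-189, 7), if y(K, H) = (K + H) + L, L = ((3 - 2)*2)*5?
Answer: -19478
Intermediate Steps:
L = 10 (L = (1*2)*5 = 2*5 = 10)
y(K, H) = 10 + H + K (y(K, H) = (K + H) + 10 = (H + K) + 10 = 10 + H + K)
f(Z, W) = 49 + 15*Z (f(Z, W) = Z + (10 + (-3 + Z) + Z)*7 = Z + (7 + 2*Z)*7 = Z + (49 + 14*Z) = 49 + 15*Z)
(471 - 1*22735) - f(-189, 7) = (471 - 1*22735) - (49 + 15*(-189)) = (471 - 22735) - (49 - 2835) = -22264 - 1*(-2786) = -22264 + 2786 = -19478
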